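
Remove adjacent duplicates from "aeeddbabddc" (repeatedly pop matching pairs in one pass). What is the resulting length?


Input: aeeddbabddc
Stack-based adjacent duplicate removal:
  Read 'a': push. Stack: a
  Read 'e': push. Stack: ae
  Read 'e': matches stack top 'e' => pop. Stack: a
  Read 'd': push. Stack: ad
  Read 'd': matches stack top 'd' => pop. Stack: a
  Read 'b': push. Stack: ab
  Read 'a': push. Stack: aba
  Read 'b': push. Stack: abab
  Read 'd': push. Stack: ababd
  Read 'd': matches stack top 'd' => pop. Stack: abab
  Read 'c': push. Stack: ababc
Final stack: "ababc" (length 5)

5


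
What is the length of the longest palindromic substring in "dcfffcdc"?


Input: "dcfffcdc"
Checking substrings for palindromes:
  [0:7] "dcfffcd" (len 7) => palindrome
  [1:6] "cfffc" (len 5) => palindrome
  [2:5] "fff" (len 3) => palindrome
  [5:8] "cdc" (len 3) => palindrome
  [2:4] "ff" (len 2) => palindrome
  [3:5] "ff" (len 2) => palindrome
Longest palindromic substring: "dcfffcd" with length 7

7


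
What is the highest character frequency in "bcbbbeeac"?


Input: bcbbbeeac
Character counts:
  'a': 1
  'b': 4
  'c': 2
  'e': 2
Maximum frequency: 4

4


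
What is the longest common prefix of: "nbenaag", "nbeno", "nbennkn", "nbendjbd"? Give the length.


Words: nbenaag, nbeno, nbennkn, nbendjbd
  Position 0: all 'n' => match
  Position 1: all 'b' => match
  Position 2: all 'e' => match
  Position 3: all 'n' => match
  Position 4: ('a', 'o', 'n', 'd') => mismatch, stop
LCP = "nben" (length 4)

4


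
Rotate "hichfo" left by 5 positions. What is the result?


Input: "hichfo", rotate left by 5
First 5 characters: "hichf"
Remaining characters: "o"
Concatenate remaining + first: "o" + "hichf" = "ohichf"

ohichf


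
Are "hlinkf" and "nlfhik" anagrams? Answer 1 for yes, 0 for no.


Strings: "hlinkf", "nlfhik"
Sorted first:  fhikln
Sorted second: fhikln
Sorted forms match => anagrams

1


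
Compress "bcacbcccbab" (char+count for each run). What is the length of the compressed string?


Input: bcacbcccbab
Runs:
  'b' x 1 => "b1"
  'c' x 1 => "c1"
  'a' x 1 => "a1"
  'c' x 1 => "c1"
  'b' x 1 => "b1"
  'c' x 3 => "c3"
  'b' x 1 => "b1"
  'a' x 1 => "a1"
  'b' x 1 => "b1"
Compressed: "b1c1a1c1b1c3b1a1b1"
Compressed length: 18

18


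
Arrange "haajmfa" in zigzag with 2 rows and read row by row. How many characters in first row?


Zigzag "haajmfa" into 2 rows:
Placing characters:
  'h' => row 0
  'a' => row 1
  'a' => row 0
  'j' => row 1
  'm' => row 0
  'f' => row 1
  'a' => row 0
Rows:
  Row 0: "hama"
  Row 1: "ajf"
First row length: 4

4


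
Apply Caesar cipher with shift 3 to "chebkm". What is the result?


Caesar cipher: shift "chebkm" by 3
  'c' (pos 2) + 3 = pos 5 = 'f'
  'h' (pos 7) + 3 = pos 10 = 'k'
  'e' (pos 4) + 3 = pos 7 = 'h'
  'b' (pos 1) + 3 = pos 4 = 'e'
  'k' (pos 10) + 3 = pos 13 = 'n'
  'm' (pos 12) + 3 = pos 15 = 'p'
Result: fkhenp

fkhenp


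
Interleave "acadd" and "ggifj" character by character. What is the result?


Interleaving "acadd" and "ggifj":
  Position 0: 'a' from first, 'g' from second => "ag"
  Position 1: 'c' from first, 'g' from second => "cg"
  Position 2: 'a' from first, 'i' from second => "ai"
  Position 3: 'd' from first, 'f' from second => "df"
  Position 4: 'd' from first, 'j' from second => "dj"
Result: agcgaidfdj

agcgaidfdj


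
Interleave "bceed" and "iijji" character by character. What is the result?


Interleaving "bceed" and "iijji":
  Position 0: 'b' from first, 'i' from second => "bi"
  Position 1: 'c' from first, 'i' from second => "ci"
  Position 2: 'e' from first, 'j' from second => "ej"
  Position 3: 'e' from first, 'j' from second => "ej"
  Position 4: 'd' from first, 'i' from second => "di"
Result: biciejejdi

biciejejdi


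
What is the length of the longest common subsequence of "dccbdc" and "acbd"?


LCS of "dccbdc" and "acbd"
DP table:
           a    c    b    d
      0    0    0    0    0
  d   0    0    0    0    1
  c   0    0    1    1    1
  c   0    0    1    1    1
  b   0    0    1    2    2
  d   0    0    1    2    3
  c   0    0    1    2    3
LCS length = dp[6][4] = 3

3


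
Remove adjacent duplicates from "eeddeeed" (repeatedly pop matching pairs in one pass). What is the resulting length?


Input: eeddeeed
Stack-based adjacent duplicate removal:
  Read 'e': push. Stack: e
  Read 'e': matches stack top 'e' => pop. Stack: (empty)
  Read 'd': push. Stack: d
  Read 'd': matches stack top 'd' => pop. Stack: (empty)
  Read 'e': push. Stack: e
  Read 'e': matches stack top 'e' => pop. Stack: (empty)
  Read 'e': push. Stack: e
  Read 'd': push. Stack: ed
Final stack: "ed" (length 2)

2


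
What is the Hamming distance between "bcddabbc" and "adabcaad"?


Comparing "bcddabbc" and "adabcaad" position by position:
  Position 0: 'b' vs 'a' => differ
  Position 1: 'c' vs 'd' => differ
  Position 2: 'd' vs 'a' => differ
  Position 3: 'd' vs 'b' => differ
  Position 4: 'a' vs 'c' => differ
  Position 5: 'b' vs 'a' => differ
  Position 6: 'b' vs 'a' => differ
  Position 7: 'c' vs 'd' => differ
Total differences (Hamming distance): 8

8


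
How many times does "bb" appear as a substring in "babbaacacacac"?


Searching for "bb" in "babbaacacacac"
Scanning each position:
  Position 0: "ba" => no
  Position 1: "ab" => no
  Position 2: "bb" => MATCH
  Position 3: "ba" => no
  Position 4: "aa" => no
  Position 5: "ac" => no
  Position 6: "ca" => no
  Position 7: "ac" => no
  Position 8: "ca" => no
  Position 9: "ac" => no
  Position 10: "ca" => no
  Position 11: "ac" => no
Total occurrences: 1

1


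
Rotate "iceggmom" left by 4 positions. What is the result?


Input: "iceggmom", rotate left by 4
First 4 characters: "iceg"
Remaining characters: "gmom"
Concatenate remaining + first: "gmom" + "iceg" = "gmomiceg"

gmomiceg


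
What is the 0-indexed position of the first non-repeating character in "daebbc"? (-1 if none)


Input: daebbc
Character frequencies:
  'a': 1
  'b': 2
  'c': 1
  'd': 1
  'e': 1
Scanning left to right for freq == 1:
  Position 0 ('d'): unique! => answer = 0

0


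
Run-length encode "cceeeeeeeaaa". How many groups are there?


Input: cceeeeeeeaaa
Scanning for consecutive runs:
  Group 1: 'c' x 2 (positions 0-1)
  Group 2: 'e' x 7 (positions 2-8)
  Group 3: 'a' x 3 (positions 9-11)
Total groups: 3

3


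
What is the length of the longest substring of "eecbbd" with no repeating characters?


Input: "eecbbd"
Sliding window (track last position of each char):
  Position 0 ('e'): window [0,0] length 1 -- new best
  Position 1 ('e'): repeat (last at 0), move window start to 1
  Position 1 ('e'): window [1,1] length 1
  Position 2 ('c'): window [1,2] length 2 -- new best
  Position 3 ('b'): window [1,3] length 3 -- new best
  Position 4 ('b'): repeat (last at 3), move window start to 4
  Position 4 ('b'): window [4,4] length 1
  Position 5 ('d'): window [4,5] length 2
Longest substring with no repeats: "ecb" with length 3

3


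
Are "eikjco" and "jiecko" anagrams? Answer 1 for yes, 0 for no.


Strings: "eikjco", "jiecko"
Sorted first:  ceijko
Sorted second: ceijko
Sorted forms match => anagrams

1


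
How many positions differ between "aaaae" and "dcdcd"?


Comparing "aaaae" and "dcdcd" position by position:
  Position 0: 'a' vs 'd' => DIFFER
  Position 1: 'a' vs 'c' => DIFFER
  Position 2: 'a' vs 'd' => DIFFER
  Position 3: 'a' vs 'c' => DIFFER
  Position 4: 'e' vs 'd' => DIFFER
Positions that differ: 5

5


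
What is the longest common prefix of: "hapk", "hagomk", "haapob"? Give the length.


Words: hapk, hagomk, haapob
  Position 0: all 'h' => match
  Position 1: all 'a' => match
  Position 2: ('p', 'g', 'a') => mismatch, stop
LCP = "ha" (length 2)

2


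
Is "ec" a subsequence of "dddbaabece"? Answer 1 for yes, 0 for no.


Check if "ec" is a subsequence of "dddbaabece"
Greedy scan:
  Position 0 ('d'): no match needed
  Position 1 ('d'): no match needed
  Position 2 ('d'): no match needed
  Position 3 ('b'): no match needed
  Position 4 ('a'): no match needed
  Position 5 ('a'): no match needed
  Position 6 ('b'): no match needed
  Position 7 ('e'): matches sub[0] = 'e'
  Position 8 ('c'): matches sub[1] = 'c'
  Position 9 ('e'): no match needed
All 2 characters matched => is a subsequence

1


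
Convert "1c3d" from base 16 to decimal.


Input: "1c3d" in base 16
Positional expansion:
  Digit '1' (value 1) x 16^3 = 4096
  Digit 'c' (value 12) x 16^2 = 3072
  Digit '3' (value 3) x 16^1 = 48
  Digit 'd' (value 13) x 16^0 = 13
Sum = 7229

7229


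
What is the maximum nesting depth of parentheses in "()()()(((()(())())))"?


Input: "()()()(((()(())())))"
Tracking depth:
  Position 0 '(': depth becomes 1
  Position 1 ')': depth becomes 0
  Position 2 '(': depth becomes 1
  Position 3 ')': depth becomes 0
  Position 4 '(': depth becomes 1
  Position 5 ')': depth becomes 0
  Position 6 '(': depth becomes 1
  Position 7 '(': depth becomes 2
  Position 8 '(': depth becomes 3
  Position 9 '(': depth becomes 4
  Position 10 ')': depth becomes 3
  Position 11 '(': depth becomes 4
  Position 12 '(': depth becomes 5
  Position 13 ')': depth becomes 4
  Position 14 ')': depth becomes 3
  Position 15 '(': depth becomes 4
  Position 16 ')': depth becomes 3
  Position 17 ')': depth becomes 2
  Position 18 ')': depth becomes 1
  Position 19 ')': depth becomes 0
Maximum depth reached: 5

5


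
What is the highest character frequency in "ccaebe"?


Input: ccaebe
Character counts:
  'a': 1
  'b': 1
  'c': 2
  'e': 2
Maximum frequency: 2

2


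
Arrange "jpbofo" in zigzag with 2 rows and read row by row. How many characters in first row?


Zigzag "jpbofo" into 2 rows:
Placing characters:
  'j' => row 0
  'p' => row 1
  'b' => row 0
  'o' => row 1
  'f' => row 0
  'o' => row 1
Rows:
  Row 0: "jbf"
  Row 1: "poo"
First row length: 3

3


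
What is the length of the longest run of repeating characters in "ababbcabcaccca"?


Input: "ababbcabcaccca"
Scanning for longest run:
  Position 1 ('b'): new char, reset run to 1
  Position 2 ('a'): new char, reset run to 1
  Position 3 ('b'): new char, reset run to 1
  Position 4 ('b'): continues run of 'b', length=2
  Position 5 ('c'): new char, reset run to 1
  Position 6 ('a'): new char, reset run to 1
  Position 7 ('b'): new char, reset run to 1
  Position 8 ('c'): new char, reset run to 1
  Position 9 ('a'): new char, reset run to 1
  Position 10 ('c'): new char, reset run to 1
  Position 11 ('c'): continues run of 'c', length=2
  Position 12 ('c'): continues run of 'c', length=3
  Position 13 ('a'): new char, reset run to 1
Longest run: 'c' with length 3

3


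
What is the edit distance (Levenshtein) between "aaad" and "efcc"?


Computing edit distance: "aaad" -> "efcc"
DP table:
           e    f    c    c
      0    1    2    3    4
  a   1    1    2    3    4
  a   2    2    2    3    4
  a   3    3    3    3    4
  d   4    4    4    4    4
Edit distance = dp[4][4] = 4

4


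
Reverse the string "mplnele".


Input: mplnele
Reading characters right to left:
  Position 6: 'e'
  Position 5: 'l'
  Position 4: 'e'
  Position 3: 'n'
  Position 2: 'l'
  Position 1: 'p'
  Position 0: 'm'
Reversed: elenlpm

elenlpm


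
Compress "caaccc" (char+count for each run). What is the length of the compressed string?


Input: caaccc
Runs:
  'c' x 1 => "c1"
  'a' x 2 => "a2"
  'c' x 3 => "c3"
Compressed: "c1a2c3"
Compressed length: 6

6


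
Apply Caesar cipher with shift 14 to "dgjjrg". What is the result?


Caesar cipher: shift "dgjjrg" by 14
  'd' (pos 3) + 14 = pos 17 = 'r'
  'g' (pos 6) + 14 = pos 20 = 'u'
  'j' (pos 9) + 14 = pos 23 = 'x'
  'j' (pos 9) + 14 = pos 23 = 'x'
  'r' (pos 17) + 14 = pos 5 = 'f'
  'g' (pos 6) + 14 = pos 20 = 'u'
Result: ruxxfu

ruxxfu


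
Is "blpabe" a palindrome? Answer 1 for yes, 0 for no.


Input: blpabe
Reversed: ebaplb
  Compare pos 0 ('b') with pos 5 ('e'): MISMATCH
  Compare pos 1 ('l') with pos 4 ('b'): MISMATCH
  Compare pos 2 ('p') with pos 3 ('a'): MISMATCH
Result: not a palindrome

0


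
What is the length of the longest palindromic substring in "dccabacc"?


Input: "dccabacc"
Checking substrings for palindromes:
  [1:8] "ccabacc" (len 7) => palindrome
  [2:7] "cabac" (len 5) => palindrome
  [3:6] "aba" (len 3) => palindrome
  [1:3] "cc" (len 2) => palindrome
  [6:8] "cc" (len 2) => palindrome
Longest palindromic substring: "ccabacc" with length 7

7


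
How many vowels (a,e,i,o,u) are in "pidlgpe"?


Input: pidlgpe
Checking each character:
  'p' at position 0: consonant
  'i' at position 1: vowel (running total: 1)
  'd' at position 2: consonant
  'l' at position 3: consonant
  'g' at position 4: consonant
  'p' at position 5: consonant
  'e' at position 6: vowel (running total: 2)
Total vowels: 2

2


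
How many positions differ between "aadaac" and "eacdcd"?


Comparing "aadaac" and "eacdcd" position by position:
  Position 0: 'a' vs 'e' => DIFFER
  Position 1: 'a' vs 'a' => same
  Position 2: 'd' vs 'c' => DIFFER
  Position 3: 'a' vs 'd' => DIFFER
  Position 4: 'a' vs 'c' => DIFFER
  Position 5: 'c' vs 'd' => DIFFER
Positions that differ: 5

5


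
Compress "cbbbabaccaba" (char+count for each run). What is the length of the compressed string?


Input: cbbbabaccaba
Runs:
  'c' x 1 => "c1"
  'b' x 3 => "b3"
  'a' x 1 => "a1"
  'b' x 1 => "b1"
  'a' x 1 => "a1"
  'c' x 2 => "c2"
  'a' x 1 => "a1"
  'b' x 1 => "b1"
  'a' x 1 => "a1"
Compressed: "c1b3a1b1a1c2a1b1a1"
Compressed length: 18

18


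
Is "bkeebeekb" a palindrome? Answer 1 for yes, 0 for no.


Input: bkeebeekb
Reversed: bkeebeekb
  Compare pos 0 ('b') with pos 8 ('b'): match
  Compare pos 1 ('k') with pos 7 ('k'): match
  Compare pos 2 ('e') with pos 6 ('e'): match
  Compare pos 3 ('e') with pos 5 ('e'): match
Result: palindrome

1


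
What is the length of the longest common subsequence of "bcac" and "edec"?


LCS of "bcac" and "edec"
DP table:
           e    d    e    c
      0    0    0    0    0
  b   0    0    0    0    0
  c   0    0    0    0    1
  a   0    0    0    0    1
  c   0    0    0    0    1
LCS length = dp[4][4] = 1

1


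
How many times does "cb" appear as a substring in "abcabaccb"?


Searching for "cb" in "abcabaccb"
Scanning each position:
  Position 0: "ab" => no
  Position 1: "bc" => no
  Position 2: "ca" => no
  Position 3: "ab" => no
  Position 4: "ba" => no
  Position 5: "ac" => no
  Position 6: "cc" => no
  Position 7: "cb" => MATCH
Total occurrences: 1

1


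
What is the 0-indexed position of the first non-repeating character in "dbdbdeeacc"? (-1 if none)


Input: dbdbdeeacc
Character frequencies:
  'a': 1
  'b': 2
  'c': 2
  'd': 3
  'e': 2
Scanning left to right for freq == 1:
  Position 0 ('d'): freq=3, skip
  Position 1 ('b'): freq=2, skip
  Position 2 ('d'): freq=3, skip
  Position 3 ('b'): freq=2, skip
  Position 4 ('d'): freq=3, skip
  Position 5 ('e'): freq=2, skip
  Position 6 ('e'): freq=2, skip
  Position 7 ('a'): unique! => answer = 7

7


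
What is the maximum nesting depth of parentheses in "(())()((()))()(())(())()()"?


Input: "(())()((()))()(())(())()()"
Tracking depth:
  Position 0 '(': depth becomes 1
  Position 1 '(': depth becomes 2
  Position 2 ')': depth becomes 1
  Position 3 ')': depth becomes 0
  Position 4 '(': depth becomes 1
  Position 5 ')': depth becomes 0
  Position 6 '(': depth becomes 1
  Position 7 '(': depth becomes 2
  Position 8 '(': depth becomes 3
  Position 9 ')': depth becomes 2
  Position 10 ')': depth becomes 1
  Position 11 ')': depth becomes 0
  Position 12 '(': depth becomes 1
  Position 13 ')': depth becomes 0
  Position 14 '(': depth becomes 1
  Position 15 '(': depth becomes 2
  Position 16 ')': depth becomes 1
  Position 17 ')': depth becomes 0
  Position 18 '(': depth becomes 1
  Position 19 '(': depth becomes 2
  Position 20 ')': depth becomes 1
  Position 21 ')': depth becomes 0
  Position 22 '(': depth becomes 1
  Position 23 ')': depth becomes 0
  Position 24 '(': depth becomes 1
  Position 25 ')': depth becomes 0
Maximum depth reached: 3

3


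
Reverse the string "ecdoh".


Input: ecdoh
Reading characters right to left:
  Position 4: 'h'
  Position 3: 'o'
  Position 2: 'd'
  Position 1: 'c'
  Position 0: 'e'
Reversed: hodce

hodce


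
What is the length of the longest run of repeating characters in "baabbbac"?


Input: "baabbbac"
Scanning for longest run:
  Position 1 ('a'): new char, reset run to 1
  Position 2 ('a'): continues run of 'a', length=2
  Position 3 ('b'): new char, reset run to 1
  Position 4 ('b'): continues run of 'b', length=2
  Position 5 ('b'): continues run of 'b', length=3
  Position 6 ('a'): new char, reset run to 1
  Position 7 ('c'): new char, reset run to 1
Longest run: 'b' with length 3

3


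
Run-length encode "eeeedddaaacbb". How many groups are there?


Input: eeeedddaaacbb
Scanning for consecutive runs:
  Group 1: 'e' x 4 (positions 0-3)
  Group 2: 'd' x 3 (positions 4-6)
  Group 3: 'a' x 3 (positions 7-9)
  Group 4: 'c' x 1 (positions 10-10)
  Group 5: 'b' x 2 (positions 11-12)
Total groups: 5

5


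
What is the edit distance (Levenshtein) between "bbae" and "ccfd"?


Computing edit distance: "bbae" -> "ccfd"
DP table:
           c    c    f    d
      0    1    2    3    4
  b   1    1    2    3    4
  b   2    2    2    3    4
  a   3    3    3    3    4
  e   4    4    4    4    4
Edit distance = dp[4][4] = 4

4


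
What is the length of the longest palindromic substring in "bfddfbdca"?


Input: "bfddfbdca"
Checking substrings for palindromes:
  [0:6] "bfddfb" (len 6) => palindrome
  [1:5] "fddf" (len 4) => palindrome
  [2:4] "dd" (len 2) => palindrome
Longest palindromic substring: "bfddfb" with length 6

6


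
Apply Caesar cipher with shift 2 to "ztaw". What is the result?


Caesar cipher: shift "ztaw" by 2
  'z' (pos 25) + 2 = pos 1 = 'b'
  't' (pos 19) + 2 = pos 21 = 'v'
  'a' (pos 0) + 2 = pos 2 = 'c'
  'w' (pos 22) + 2 = pos 24 = 'y'
Result: bvcy

bvcy


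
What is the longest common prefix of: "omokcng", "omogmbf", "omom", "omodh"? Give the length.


Words: omokcng, omogmbf, omom, omodh
  Position 0: all 'o' => match
  Position 1: all 'm' => match
  Position 2: all 'o' => match
  Position 3: ('k', 'g', 'm', 'd') => mismatch, stop
LCP = "omo" (length 3)

3


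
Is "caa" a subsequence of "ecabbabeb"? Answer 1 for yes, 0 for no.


Check if "caa" is a subsequence of "ecabbabeb"
Greedy scan:
  Position 0 ('e'): no match needed
  Position 1 ('c'): matches sub[0] = 'c'
  Position 2 ('a'): matches sub[1] = 'a'
  Position 3 ('b'): no match needed
  Position 4 ('b'): no match needed
  Position 5 ('a'): matches sub[2] = 'a'
  Position 6 ('b'): no match needed
  Position 7 ('e'): no match needed
  Position 8 ('b'): no match needed
All 3 characters matched => is a subsequence

1


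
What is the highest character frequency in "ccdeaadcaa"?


Input: ccdeaadcaa
Character counts:
  'a': 4
  'c': 3
  'd': 2
  'e': 1
Maximum frequency: 4

4


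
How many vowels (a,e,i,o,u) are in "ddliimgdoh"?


Input: ddliimgdoh
Checking each character:
  'd' at position 0: consonant
  'd' at position 1: consonant
  'l' at position 2: consonant
  'i' at position 3: vowel (running total: 1)
  'i' at position 4: vowel (running total: 2)
  'm' at position 5: consonant
  'g' at position 6: consonant
  'd' at position 7: consonant
  'o' at position 8: vowel (running total: 3)
  'h' at position 9: consonant
Total vowels: 3

3


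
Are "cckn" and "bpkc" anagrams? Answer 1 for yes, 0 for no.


Strings: "cckn", "bpkc"
Sorted first:  cckn
Sorted second: bckp
Differ at position 0: 'c' vs 'b' => not anagrams

0


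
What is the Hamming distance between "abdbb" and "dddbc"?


Comparing "abdbb" and "dddbc" position by position:
  Position 0: 'a' vs 'd' => differ
  Position 1: 'b' vs 'd' => differ
  Position 2: 'd' vs 'd' => same
  Position 3: 'b' vs 'b' => same
  Position 4: 'b' vs 'c' => differ
Total differences (Hamming distance): 3

3


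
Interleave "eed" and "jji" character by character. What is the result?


Interleaving "eed" and "jji":
  Position 0: 'e' from first, 'j' from second => "ej"
  Position 1: 'e' from first, 'j' from second => "ej"
  Position 2: 'd' from first, 'i' from second => "di"
Result: ejejdi

ejejdi


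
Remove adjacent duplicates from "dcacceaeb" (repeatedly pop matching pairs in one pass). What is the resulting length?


Input: dcacceaeb
Stack-based adjacent duplicate removal:
  Read 'd': push. Stack: d
  Read 'c': push. Stack: dc
  Read 'a': push. Stack: dca
  Read 'c': push. Stack: dcac
  Read 'c': matches stack top 'c' => pop. Stack: dca
  Read 'e': push. Stack: dcae
  Read 'a': push. Stack: dcaea
  Read 'e': push. Stack: dcaeae
  Read 'b': push. Stack: dcaeaeb
Final stack: "dcaeaeb" (length 7)

7


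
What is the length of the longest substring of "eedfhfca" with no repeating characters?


Input: "eedfhfca"
Sliding window (track last position of each char):
  Position 0 ('e'): window [0,0] length 1 -- new best
  Position 1 ('e'): repeat (last at 0), move window start to 1
  Position 1 ('e'): window [1,1] length 1
  Position 2 ('d'): window [1,2] length 2 -- new best
  Position 3 ('f'): window [1,3] length 3 -- new best
  Position 4 ('h'): window [1,4] length 4 -- new best
  Position 5 ('f'): repeat (last at 3), move window start to 4
  Position 5 ('f'): window [4,5] length 2
  Position 6 ('c'): window [4,6] length 3
  Position 7 ('a'): window [4,7] length 4
Longest substring with no repeats: "edfh" with length 4

4


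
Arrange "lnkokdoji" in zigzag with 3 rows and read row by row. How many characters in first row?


Zigzag "lnkokdoji" into 3 rows:
Placing characters:
  'l' => row 0
  'n' => row 1
  'k' => row 2
  'o' => row 1
  'k' => row 0
  'd' => row 1
  'o' => row 2
  'j' => row 1
  'i' => row 0
Rows:
  Row 0: "lki"
  Row 1: "nodj"
  Row 2: "ko"
First row length: 3

3


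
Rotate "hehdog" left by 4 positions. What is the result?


Input: "hehdog", rotate left by 4
First 4 characters: "hehd"
Remaining characters: "og"
Concatenate remaining + first: "og" + "hehd" = "oghehd"

oghehd


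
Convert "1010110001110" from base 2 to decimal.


Input: "1010110001110" in base 2
Positional expansion:
  Digit '1' (value 1) x 2^12 = 4096
  Digit '0' (value 0) x 2^11 = 0
  Digit '1' (value 1) x 2^10 = 1024
  Digit '0' (value 0) x 2^9 = 0
  Digit '1' (value 1) x 2^8 = 256
  Digit '1' (value 1) x 2^7 = 128
  Digit '0' (value 0) x 2^6 = 0
  Digit '0' (value 0) x 2^5 = 0
  Digit '0' (value 0) x 2^4 = 0
  Digit '1' (value 1) x 2^3 = 8
  Digit '1' (value 1) x 2^2 = 4
  Digit '1' (value 1) x 2^1 = 2
  Digit '0' (value 0) x 2^0 = 0
Sum = 5518

5518


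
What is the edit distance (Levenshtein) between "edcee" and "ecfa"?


Computing edit distance: "edcee" -> "ecfa"
DP table:
           e    c    f    a
      0    1    2    3    4
  e   1    0    1    2    3
  d   2    1    1    2    3
  c   3    2    1    2    3
  e   4    3    2    2    3
  e   5    4    3    3    3
Edit distance = dp[5][4] = 3

3


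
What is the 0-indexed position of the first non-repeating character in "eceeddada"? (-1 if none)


Input: eceeddada
Character frequencies:
  'a': 2
  'c': 1
  'd': 3
  'e': 3
Scanning left to right for freq == 1:
  Position 0 ('e'): freq=3, skip
  Position 1 ('c'): unique! => answer = 1

1


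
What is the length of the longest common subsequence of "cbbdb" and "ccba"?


LCS of "cbbdb" and "ccba"
DP table:
           c    c    b    a
      0    0    0    0    0
  c   0    1    1    1    1
  b   0    1    1    2    2
  b   0    1    1    2    2
  d   0    1    1    2    2
  b   0    1    1    2    2
LCS length = dp[5][4] = 2

2


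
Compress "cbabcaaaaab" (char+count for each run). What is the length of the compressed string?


Input: cbabcaaaaab
Runs:
  'c' x 1 => "c1"
  'b' x 1 => "b1"
  'a' x 1 => "a1"
  'b' x 1 => "b1"
  'c' x 1 => "c1"
  'a' x 5 => "a5"
  'b' x 1 => "b1"
Compressed: "c1b1a1b1c1a5b1"
Compressed length: 14

14


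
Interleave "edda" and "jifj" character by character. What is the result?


Interleaving "edda" and "jifj":
  Position 0: 'e' from first, 'j' from second => "ej"
  Position 1: 'd' from first, 'i' from second => "di"
  Position 2: 'd' from first, 'f' from second => "df"
  Position 3: 'a' from first, 'j' from second => "aj"
Result: ejdidfaj

ejdidfaj


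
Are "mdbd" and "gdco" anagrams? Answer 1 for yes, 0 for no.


Strings: "mdbd", "gdco"
Sorted first:  bddm
Sorted second: cdgo
Differ at position 0: 'b' vs 'c' => not anagrams

0


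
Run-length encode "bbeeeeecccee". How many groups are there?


Input: bbeeeeecccee
Scanning for consecutive runs:
  Group 1: 'b' x 2 (positions 0-1)
  Group 2: 'e' x 5 (positions 2-6)
  Group 3: 'c' x 3 (positions 7-9)
  Group 4: 'e' x 2 (positions 10-11)
Total groups: 4

4


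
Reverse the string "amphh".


Input: amphh
Reading characters right to left:
  Position 4: 'h'
  Position 3: 'h'
  Position 2: 'p'
  Position 1: 'm'
  Position 0: 'a'
Reversed: hhpma

hhpma


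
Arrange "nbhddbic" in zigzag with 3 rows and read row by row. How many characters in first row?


Zigzag "nbhddbic" into 3 rows:
Placing characters:
  'n' => row 0
  'b' => row 1
  'h' => row 2
  'd' => row 1
  'd' => row 0
  'b' => row 1
  'i' => row 2
  'c' => row 1
Rows:
  Row 0: "nd"
  Row 1: "bdbc"
  Row 2: "hi"
First row length: 2

2


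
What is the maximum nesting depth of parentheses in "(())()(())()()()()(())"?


Input: "(())()(())()()()()(())"
Tracking depth:
  Position 0 '(': depth becomes 1
  Position 1 '(': depth becomes 2
  Position 2 ')': depth becomes 1
  Position 3 ')': depth becomes 0
  Position 4 '(': depth becomes 1
  Position 5 ')': depth becomes 0
  Position 6 '(': depth becomes 1
  Position 7 '(': depth becomes 2
  Position 8 ')': depth becomes 1
  Position 9 ')': depth becomes 0
  Position 10 '(': depth becomes 1
  Position 11 ')': depth becomes 0
  Position 12 '(': depth becomes 1
  Position 13 ')': depth becomes 0
  Position 14 '(': depth becomes 1
  Position 15 ')': depth becomes 0
  Position 16 '(': depth becomes 1
  Position 17 ')': depth becomes 0
  Position 18 '(': depth becomes 1
  Position 19 '(': depth becomes 2
  Position 20 ')': depth becomes 1
  Position 21 ')': depth becomes 0
Maximum depth reached: 2

2


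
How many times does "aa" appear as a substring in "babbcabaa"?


Searching for "aa" in "babbcabaa"
Scanning each position:
  Position 0: "ba" => no
  Position 1: "ab" => no
  Position 2: "bb" => no
  Position 3: "bc" => no
  Position 4: "ca" => no
  Position 5: "ab" => no
  Position 6: "ba" => no
  Position 7: "aa" => MATCH
Total occurrences: 1

1


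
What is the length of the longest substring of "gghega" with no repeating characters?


Input: "gghega"
Sliding window (track last position of each char):
  Position 0 ('g'): window [0,0] length 1 -- new best
  Position 1 ('g'): repeat (last at 0), move window start to 1
  Position 1 ('g'): window [1,1] length 1
  Position 2 ('h'): window [1,2] length 2 -- new best
  Position 3 ('e'): window [1,3] length 3 -- new best
  Position 4 ('g'): repeat (last at 1), move window start to 2
  Position 4 ('g'): window [2,4] length 3
  Position 5 ('a'): window [2,5] length 4 -- new best
Longest substring with no repeats: "hega" with length 4

4


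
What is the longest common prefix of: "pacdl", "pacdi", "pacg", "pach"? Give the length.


Words: pacdl, pacdi, pacg, pach
  Position 0: all 'p' => match
  Position 1: all 'a' => match
  Position 2: all 'c' => match
  Position 3: ('d', 'd', 'g', 'h') => mismatch, stop
LCP = "pac" (length 3)

3


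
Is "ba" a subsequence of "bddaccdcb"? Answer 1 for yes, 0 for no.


Check if "ba" is a subsequence of "bddaccdcb"
Greedy scan:
  Position 0 ('b'): matches sub[0] = 'b'
  Position 1 ('d'): no match needed
  Position 2 ('d'): no match needed
  Position 3 ('a'): matches sub[1] = 'a'
  Position 4 ('c'): no match needed
  Position 5 ('c'): no match needed
  Position 6 ('d'): no match needed
  Position 7 ('c'): no match needed
  Position 8 ('b'): no match needed
All 2 characters matched => is a subsequence

1


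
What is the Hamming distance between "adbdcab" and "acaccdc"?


Comparing "adbdcab" and "acaccdc" position by position:
  Position 0: 'a' vs 'a' => same
  Position 1: 'd' vs 'c' => differ
  Position 2: 'b' vs 'a' => differ
  Position 3: 'd' vs 'c' => differ
  Position 4: 'c' vs 'c' => same
  Position 5: 'a' vs 'd' => differ
  Position 6: 'b' vs 'c' => differ
Total differences (Hamming distance): 5

5


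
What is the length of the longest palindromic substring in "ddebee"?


Input: "ddebee"
Checking substrings for palindromes:
  [2:5] "ebe" (len 3) => palindrome
  [0:2] "dd" (len 2) => palindrome
  [4:6] "ee" (len 2) => palindrome
Longest palindromic substring: "ebe" with length 3

3


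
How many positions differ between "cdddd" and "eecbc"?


Comparing "cdddd" and "eecbc" position by position:
  Position 0: 'c' vs 'e' => DIFFER
  Position 1: 'd' vs 'e' => DIFFER
  Position 2: 'd' vs 'c' => DIFFER
  Position 3: 'd' vs 'b' => DIFFER
  Position 4: 'd' vs 'c' => DIFFER
Positions that differ: 5

5


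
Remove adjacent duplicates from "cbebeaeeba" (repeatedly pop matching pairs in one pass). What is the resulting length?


Input: cbebeaeeba
Stack-based adjacent duplicate removal:
  Read 'c': push. Stack: c
  Read 'b': push. Stack: cb
  Read 'e': push. Stack: cbe
  Read 'b': push. Stack: cbeb
  Read 'e': push. Stack: cbebe
  Read 'a': push. Stack: cbebea
  Read 'e': push. Stack: cbebeae
  Read 'e': matches stack top 'e' => pop. Stack: cbebea
  Read 'b': push. Stack: cbebeab
  Read 'a': push. Stack: cbebeaba
Final stack: "cbebeaba" (length 8)

8


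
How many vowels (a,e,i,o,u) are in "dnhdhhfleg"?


Input: dnhdhhfleg
Checking each character:
  'd' at position 0: consonant
  'n' at position 1: consonant
  'h' at position 2: consonant
  'd' at position 3: consonant
  'h' at position 4: consonant
  'h' at position 5: consonant
  'f' at position 6: consonant
  'l' at position 7: consonant
  'e' at position 8: vowel (running total: 1)
  'g' at position 9: consonant
Total vowels: 1

1


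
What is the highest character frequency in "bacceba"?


Input: bacceba
Character counts:
  'a': 2
  'b': 2
  'c': 2
  'e': 1
Maximum frequency: 2

2


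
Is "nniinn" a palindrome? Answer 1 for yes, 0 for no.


Input: nniinn
Reversed: nniinn
  Compare pos 0 ('n') with pos 5 ('n'): match
  Compare pos 1 ('n') with pos 4 ('n'): match
  Compare pos 2 ('i') with pos 3 ('i'): match
Result: palindrome

1


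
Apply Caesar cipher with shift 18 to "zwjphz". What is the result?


Caesar cipher: shift "zwjphz" by 18
  'z' (pos 25) + 18 = pos 17 = 'r'
  'w' (pos 22) + 18 = pos 14 = 'o'
  'j' (pos 9) + 18 = pos 1 = 'b'
  'p' (pos 15) + 18 = pos 7 = 'h'
  'h' (pos 7) + 18 = pos 25 = 'z'
  'z' (pos 25) + 18 = pos 17 = 'r'
Result: robhzr

robhzr


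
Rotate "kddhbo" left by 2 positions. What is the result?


Input: "kddhbo", rotate left by 2
First 2 characters: "kd"
Remaining characters: "dhbo"
Concatenate remaining + first: "dhbo" + "kd" = "dhbokd"

dhbokd


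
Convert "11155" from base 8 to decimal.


Input: "11155" in base 8
Positional expansion:
  Digit '1' (value 1) x 8^4 = 4096
  Digit '1' (value 1) x 8^3 = 512
  Digit '1' (value 1) x 8^2 = 64
  Digit '5' (value 5) x 8^1 = 40
  Digit '5' (value 5) x 8^0 = 5
Sum = 4717

4717


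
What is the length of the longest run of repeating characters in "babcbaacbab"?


Input: "babcbaacbab"
Scanning for longest run:
  Position 1 ('a'): new char, reset run to 1
  Position 2 ('b'): new char, reset run to 1
  Position 3 ('c'): new char, reset run to 1
  Position 4 ('b'): new char, reset run to 1
  Position 5 ('a'): new char, reset run to 1
  Position 6 ('a'): continues run of 'a', length=2
  Position 7 ('c'): new char, reset run to 1
  Position 8 ('b'): new char, reset run to 1
  Position 9 ('a'): new char, reset run to 1
  Position 10 ('b'): new char, reset run to 1
Longest run: 'a' with length 2

2


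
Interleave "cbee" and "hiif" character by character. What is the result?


Interleaving "cbee" and "hiif":
  Position 0: 'c' from first, 'h' from second => "ch"
  Position 1: 'b' from first, 'i' from second => "bi"
  Position 2: 'e' from first, 'i' from second => "ei"
  Position 3: 'e' from first, 'f' from second => "ef"
Result: chbieief

chbieief


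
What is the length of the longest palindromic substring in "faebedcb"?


Input: "faebedcb"
Checking substrings for palindromes:
  [2:5] "ebe" (len 3) => palindrome
Longest palindromic substring: "ebe" with length 3

3


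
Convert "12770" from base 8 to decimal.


Input: "12770" in base 8
Positional expansion:
  Digit '1' (value 1) x 8^4 = 4096
  Digit '2' (value 2) x 8^3 = 1024
  Digit '7' (value 7) x 8^2 = 448
  Digit '7' (value 7) x 8^1 = 56
  Digit '0' (value 0) x 8^0 = 0
Sum = 5624

5624


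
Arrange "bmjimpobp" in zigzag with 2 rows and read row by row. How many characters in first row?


Zigzag "bmjimpobp" into 2 rows:
Placing characters:
  'b' => row 0
  'm' => row 1
  'j' => row 0
  'i' => row 1
  'm' => row 0
  'p' => row 1
  'o' => row 0
  'b' => row 1
  'p' => row 0
Rows:
  Row 0: "bjmop"
  Row 1: "mipb"
First row length: 5

5


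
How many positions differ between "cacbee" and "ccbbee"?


Comparing "cacbee" and "ccbbee" position by position:
  Position 0: 'c' vs 'c' => same
  Position 1: 'a' vs 'c' => DIFFER
  Position 2: 'c' vs 'b' => DIFFER
  Position 3: 'b' vs 'b' => same
  Position 4: 'e' vs 'e' => same
  Position 5: 'e' vs 'e' => same
Positions that differ: 2

2


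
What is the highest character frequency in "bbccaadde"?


Input: bbccaadde
Character counts:
  'a': 2
  'b': 2
  'c': 2
  'd': 2
  'e': 1
Maximum frequency: 2

2


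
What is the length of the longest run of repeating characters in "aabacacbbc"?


Input: "aabacacbbc"
Scanning for longest run:
  Position 1 ('a'): continues run of 'a', length=2
  Position 2 ('b'): new char, reset run to 1
  Position 3 ('a'): new char, reset run to 1
  Position 4 ('c'): new char, reset run to 1
  Position 5 ('a'): new char, reset run to 1
  Position 6 ('c'): new char, reset run to 1
  Position 7 ('b'): new char, reset run to 1
  Position 8 ('b'): continues run of 'b', length=2
  Position 9 ('c'): new char, reset run to 1
Longest run: 'a' with length 2

2


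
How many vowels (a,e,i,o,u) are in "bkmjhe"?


Input: bkmjhe
Checking each character:
  'b' at position 0: consonant
  'k' at position 1: consonant
  'm' at position 2: consonant
  'j' at position 3: consonant
  'h' at position 4: consonant
  'e' at position 5: vowel (running total: 1)
Total vowels: 1

1


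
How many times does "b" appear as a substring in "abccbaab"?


Searching for "b" in "abccbaab"
Scanning each position:
  Position 0: "a" => no
  Position 1: "b" => MATCH
  Position 2: "c" => no
  Position 3: "c" => no
  Position 4: "b" => MATCH
  Position 5: "a" => no
  Position 6: "a" => no
  Position 7: "b" => MATCH
Total occurrences: 3

3


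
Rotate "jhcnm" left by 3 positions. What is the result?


Input: "jhcnm", rotate left by 3
First 3 characters: "jhc"
Remaining characters: "nm"
Concatenate remaining + first: "nm" + "jhc" = "nmjhc"

nmjhc


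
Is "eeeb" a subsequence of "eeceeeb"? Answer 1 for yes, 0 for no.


Check if "eeeb" is a subsequence of "eeceeeb"
Greedy scan:
  Position 0 ('e'): matches sub[0] = 'e'
  Position 1 ('e'): matches sub[1] = 'e'
  Position 2 ('c'): no match needed
  Position 3 ('e'): matches sub[2] = 'e'
  Position 4 ('e'): no match needed
  Position 5 ('e'): no match needed
  Position 6 ('b'): matches sub[3] = 'b'
All 4 characters matched => is a subsequence

1


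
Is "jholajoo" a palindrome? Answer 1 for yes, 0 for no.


Input: jholajoo
Reversed: oojalohj
  Compare pos 0 ('j') with pos 7 ('o'): MISMATCH
  Compare pos 1 ('h') with pos 6 ('o'): MISMATCH
  Compare pos 2 ('o') with pos 5 ('j'): MISMATCH
  Compare pos 3 ('l') with pos 4 ('a'): MISMATCH
Result: not a palindrome

0


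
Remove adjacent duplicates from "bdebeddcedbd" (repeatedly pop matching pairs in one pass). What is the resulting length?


Input: bdebeddcedbd
Stack-based adjacent duplicate removal:
  Read 'b': push. Stack: b
  Read 'd': push. Stack: bd
  Read 'e': push. Stack: bde
  Read 'b': push. Stack: bdeb
  Read 'e': push. Stack: bdebe
  Read 'd': push. Stack: bdebed
  Read 'd': matches stack top 'd' => pop. Stack: bdebe
  Read 'c': push. Stack: bdebec
  Read 'e': push. Stack: bdebece
  Read 'd': push. Stack: bdebeced
  Read 'b': push. Stack: bdebecedb
  Read 'd': push. Stack: bdebecedbd
Final stack: "bdebecedbd" (length 10)

10


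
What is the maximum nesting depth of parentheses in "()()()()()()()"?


Input: "()()()()()()()"
Tracking depth:
  Position 0 '(': depth becomes 1
  Position 1 ')': depth becomes 0
  Position 2 '(': depth becomes 1
  Position 3 ')': depth becomes 0
  Position 4 '(': depth becomes 1
  Position 5 ')': depth becomes 0
  Position 6 '(': depth becomes 1
  Position 7 ')': depth becomes 0
  Position 8 '(': depth becomes 1
  Position 9 ')': depth becomes 0
  Position 10 '(': depth becomes 1
  Position 11 ')': depth becomes 0
  Position 12 '(': depth becomes 1
  Position 13 ')': depth becomes 0
Maximum depth reached: 1

1


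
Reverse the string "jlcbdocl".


Input: jlcbdocl
Reading characters right to left:
  Position 7: 'l'
  Position 6: 'c'
  Position 5: 'o'
  Position 4: 'd'
  Position 3: 'b'
  Position 2: 'c'
  Position 1: 'l'
  Position 0: 'j'
Reversed: lcodbclj

lcodbclj


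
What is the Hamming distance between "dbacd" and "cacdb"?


Comparing "dbacd" and "cacdb" position by position:
  Position 0: 'd' vs 'c' => differ
  Position 1: 'b' vs 'a' => differ
  Position 2: 'a' vs 'c' => differ
  Position 3: 'c' vs 'd' => differ
  Position 4: 'd' vs 'b' => differ
Total differences (Hamming distance): 5

5


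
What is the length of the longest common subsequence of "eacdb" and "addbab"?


LCS of "eacdb" and "addbab"
DP table:
           a    d    d    b    a    b
      0    0    0    0    0    0    0
  e   0    0    0    0    0    0    0
  a   0    1    1    1    1    1    1
  c   0    1    1    1    1    1    1
  d   0    1    2    2    2    2    2
  b   0    1    2    2    3    3    3
LCS length = dp[5][6] = 3

3


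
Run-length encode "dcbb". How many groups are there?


Input: dcbb
Scanning for consecutive runs:
  Group 1: 'd' x 1 (positions 0-0)
  Group 2: 'c' x 1 (positions 1-1)
  Group 3: 'b' x 2 (positions 2-3)
Total groups: 3

3


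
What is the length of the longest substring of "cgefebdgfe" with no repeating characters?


Input: "cgefebdgfe"
Sliding window (track last position of each char):
  Position 0 ('c'): window [0,0] length 1 -- new best
  Position 1 ('g'): window [0,1] length 2 -- new best
  Position 2 ('e'): window [0,2] length 3 -- new best
  Position 3 ('f'): window [0,3] length 4 -- new best
  Position 4 ('e'): repeat (last at 2), move window start to 3
  Position 4 ('e'): window [3,4] length 2
  Position 5 ('b'): window [3,5] length 3
  Position 6 ('d'): window [3,6] length 4
  Position 7 ('g'): window [3,7] length 5 -- new best
  Position 8 ('f'): repeat (last at 3), move window start to 4
  Position 8 ('f'): window [4,8] length 5
  Position 9 ('e'): repeat (last at 4), move window start to 5
  Position 9 ('e'): window [5,9] length 5
Longest substring with no repeats: "febdg" with length 5

5


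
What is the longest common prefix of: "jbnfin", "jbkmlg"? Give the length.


Words: jbnfin, jbkmlg
  Position 0: all 'j' => match
  Position 1: all 'b' => match
  Position 2: ('n', 'k') => mismatch, stop
LCP = "jb" (length 2)

2


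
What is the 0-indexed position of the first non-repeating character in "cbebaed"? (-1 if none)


Input: cbebaed
Character frequencies:
  'a': 1
  'b': 2
  'c': 1
  'd': 1
  'e': 2
Scanning left to right for freq == 1:
  Position 0 ('c'): unique! => answer = 0

0
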